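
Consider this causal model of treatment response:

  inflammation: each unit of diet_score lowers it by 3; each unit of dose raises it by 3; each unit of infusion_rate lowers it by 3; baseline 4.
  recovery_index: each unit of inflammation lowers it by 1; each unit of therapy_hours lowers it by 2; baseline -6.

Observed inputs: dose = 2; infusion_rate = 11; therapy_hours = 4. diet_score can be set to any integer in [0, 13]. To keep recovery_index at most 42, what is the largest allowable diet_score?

Substituting into the inflammation equation gives inflammation = -3*diet_score - 23.
Substituting into the recovery_index equation gives recovery_index = 3*diet_score + 9.
Require 3*diet_score + 9 ≤ 42, so diet_score ≤ 11.
The largest integer in [0, 13] satisfying this is 11.

diet_score = 11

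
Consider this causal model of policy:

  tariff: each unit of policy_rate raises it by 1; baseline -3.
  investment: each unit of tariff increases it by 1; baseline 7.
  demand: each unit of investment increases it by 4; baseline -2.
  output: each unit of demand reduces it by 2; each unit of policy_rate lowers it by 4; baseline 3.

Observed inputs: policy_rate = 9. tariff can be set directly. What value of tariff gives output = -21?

tariff = -8

Intervening on tariff fixes its value directly, overriding its dependence on policy_rate.
Substituting into the demand equation gives demand = 4*tariff + 26.
Substituting into the output equation gives output = -8*tariff - 85.
Solve -8*tariff - 85 = -21: tariff = (-21 + 85) / -8 = -8.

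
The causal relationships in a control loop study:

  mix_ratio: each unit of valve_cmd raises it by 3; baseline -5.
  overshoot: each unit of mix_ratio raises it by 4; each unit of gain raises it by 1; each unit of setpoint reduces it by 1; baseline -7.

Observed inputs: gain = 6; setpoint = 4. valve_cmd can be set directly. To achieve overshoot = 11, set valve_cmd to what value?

Substituting into the overshoot equation gives overshoot = 12*valve_cmd - 25.
Solve 12*valve_cmd - 25 = 11: valve_cmd = (11 + 25) / 12 = 3.

valve_cmd = 3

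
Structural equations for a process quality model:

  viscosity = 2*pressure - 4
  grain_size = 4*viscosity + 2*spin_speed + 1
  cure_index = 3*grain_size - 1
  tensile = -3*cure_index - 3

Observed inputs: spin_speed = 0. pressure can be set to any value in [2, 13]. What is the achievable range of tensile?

Substituting into the grain_size equation gives grain_size = 8*pressure - 15.
This gives cure_index = 24*pressure - 46.
Substituting into the tensile equation gives tensile = -72*pressure + 135.
Linear in pressure, so extremes are at the endpoints: pressure = 2 gives tensile = -9; pressure = 13 gives tensile = -801.

-801 to -9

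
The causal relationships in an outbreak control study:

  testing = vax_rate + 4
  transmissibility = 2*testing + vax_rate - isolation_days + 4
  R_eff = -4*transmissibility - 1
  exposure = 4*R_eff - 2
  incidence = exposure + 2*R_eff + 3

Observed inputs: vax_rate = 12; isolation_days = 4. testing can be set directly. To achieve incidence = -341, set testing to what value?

testing = 1

Intervening on testing fixes its value directly, overriding its dependence on vax_rate.
Substituting into the transmissibility equation gives transmissibility = 2*testing + 12.
R_eff becomes -8*testing - 49.
Substituting into the exposure equation gives exposure = -32*testing - 198.
Substituting into the incidence equation gives incidence = -48*testing - 293.
Solve -48*testing - 293 = -341: testing = (-341 + 293) / -48 = 1.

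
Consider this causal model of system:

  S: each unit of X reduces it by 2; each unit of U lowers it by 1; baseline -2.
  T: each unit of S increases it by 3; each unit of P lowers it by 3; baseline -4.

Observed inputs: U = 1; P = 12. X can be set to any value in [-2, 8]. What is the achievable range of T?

Substituting into the S equation gives S = -2*X - 3.
This gives T = -6*X - 49.
Linear in X, so extremes are at the endpoints: X = -2 gives T = -37; X = 8 gives T = -97.

-97 to -37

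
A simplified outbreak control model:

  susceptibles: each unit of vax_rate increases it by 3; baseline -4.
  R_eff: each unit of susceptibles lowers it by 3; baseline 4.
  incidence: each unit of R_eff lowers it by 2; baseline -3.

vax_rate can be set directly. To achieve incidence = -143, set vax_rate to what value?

vax_rate = -6

Substituting into the R_eff equation gives R_eff = -9*vax_rate + 16.
Substituting into the incidence equation gives incidence = 18*vax_rate - 35.
Solve 18*vax_rate - 35 = -143: vax_rate = (-143 + 35) / 18 = -6.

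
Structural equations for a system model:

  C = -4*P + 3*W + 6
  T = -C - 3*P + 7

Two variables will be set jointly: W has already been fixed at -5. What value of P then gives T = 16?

P = 0

With W held at -5:
Substituting into the C equation gives C = -4*P - 9.
Substituting into the T equation gives T = P + 16.
Solve P + 16 = 16: P = (16 - 16) / 1 = 0.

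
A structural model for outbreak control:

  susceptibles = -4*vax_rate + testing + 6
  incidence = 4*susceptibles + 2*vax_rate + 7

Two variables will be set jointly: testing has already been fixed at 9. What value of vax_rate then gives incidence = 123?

vax_rate = -4

With testing held at 9:
Substituting into the susceptibles equation gives susceptibles = -4*vax_rate + 15.
Substituting into the incidence equation gives incidence = -14*vax_rate + 67.
Solve -14*vax_rate + 67 = 123: vax_rate = (123 - 67) / -14 = -4.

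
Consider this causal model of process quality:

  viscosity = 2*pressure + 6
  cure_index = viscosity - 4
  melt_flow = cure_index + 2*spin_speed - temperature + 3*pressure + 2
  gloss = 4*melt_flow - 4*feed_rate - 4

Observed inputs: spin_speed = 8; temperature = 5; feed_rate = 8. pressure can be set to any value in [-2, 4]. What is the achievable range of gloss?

-16 to 104

Substituting into the cure_index equation gives cure_index = 2*pressure + 2.
So melt_flow = 5*pressure + 15.
This gives gloss = 20*pressure + 24.
Linear in pressure, so extremes are at the endpoints: pressure = -2 gives gloss = -16; pressure = 4 gives gloss = 104.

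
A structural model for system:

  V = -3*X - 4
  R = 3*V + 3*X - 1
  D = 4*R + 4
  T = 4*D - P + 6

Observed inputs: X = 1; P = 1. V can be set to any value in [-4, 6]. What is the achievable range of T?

-139 to 341

Intervening on V fixes its value directly, overriding its dependence on X.
Substituting into the R equation gives R = 3*V + 2.
So D = 12*V + 12.
Substituting into the T equation gives T = 48*V + 53.
Linear in V, so extremes are at the endpoints: V = -4 gives T = -139; V = 6 gives T = 341.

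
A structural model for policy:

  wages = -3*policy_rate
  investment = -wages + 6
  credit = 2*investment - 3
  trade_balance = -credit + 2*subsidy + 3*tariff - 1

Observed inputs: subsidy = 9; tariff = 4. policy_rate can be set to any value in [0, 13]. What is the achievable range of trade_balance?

-58 to 20

Substituting into the investment equation gives investment = 3*policy_rate + 6.
This gives credit = 6*policy_rate + 9.
Substituting into the trade_balance equation gives trade_balance = -6*policy_rate + 20.
Linear in policy_rate, so extremes are at the endpoints: policy_rate = 0 gives trade_balance = 20; policy_rate = 13 gives trade_balance = -58.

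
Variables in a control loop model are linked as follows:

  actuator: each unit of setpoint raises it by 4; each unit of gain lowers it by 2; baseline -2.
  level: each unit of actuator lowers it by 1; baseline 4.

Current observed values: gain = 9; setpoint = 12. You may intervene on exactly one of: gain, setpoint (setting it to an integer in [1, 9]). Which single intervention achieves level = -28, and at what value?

set gain = 7

Intervening on gain: with other inputs at their observed values, level = 2*gain - 42. Solving for -28 gives gain = 7, within [1, 9].
Intervening on setpoint: level = -4*setpoint + 24. Reaching -28 requires setpoint = 13, outside [1, 9].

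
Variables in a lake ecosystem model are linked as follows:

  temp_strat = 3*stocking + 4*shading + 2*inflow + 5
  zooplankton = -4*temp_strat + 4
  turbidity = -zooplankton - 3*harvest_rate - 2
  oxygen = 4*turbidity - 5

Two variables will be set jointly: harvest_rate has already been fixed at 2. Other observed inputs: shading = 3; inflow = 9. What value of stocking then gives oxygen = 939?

With harvest_rate held at 2:
Substituting into the temp_strat equation gives temp_strat = 3*stocking + 35.
zooplankton becomes -12*stocking - 136.
Substituting into the turbidity equation gives turbidity = 12*stocking + 128.
Substituting into the oxygen equation gives oxygen = 48*stocking + 507.
Solve 48*stocking + 507 = 939: stocking = (939 - 507) / 48 = 9.

stocking = 9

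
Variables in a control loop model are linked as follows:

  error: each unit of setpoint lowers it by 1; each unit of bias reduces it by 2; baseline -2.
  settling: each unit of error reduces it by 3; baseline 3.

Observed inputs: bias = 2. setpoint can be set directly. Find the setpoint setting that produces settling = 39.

Substituting into the error equation gives error = -setpoint - 6.
Substituting into the settling equation gives settling = 3*setpoint + 21.
Solve 3*setpoint + 21 = 39: setpoint = (39 - 21) / 3 = 6.

setpoint = 6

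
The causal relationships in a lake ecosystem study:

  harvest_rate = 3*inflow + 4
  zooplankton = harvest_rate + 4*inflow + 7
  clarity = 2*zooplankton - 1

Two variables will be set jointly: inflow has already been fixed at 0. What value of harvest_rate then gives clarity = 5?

harvest_rate = -4

With inflow held at 0:
Intervening on harvest_rate fixes its value directly, overriding its dependence on inflow.
Substituting into the zooplankton equation gives zooplankton = harvest_rate + 7.
clarity becomes 2*harvest_rate + 13.
Solve 2*harvest_rate + 13 = 5: harvest_rate = (5 - 13) / 2 = -4.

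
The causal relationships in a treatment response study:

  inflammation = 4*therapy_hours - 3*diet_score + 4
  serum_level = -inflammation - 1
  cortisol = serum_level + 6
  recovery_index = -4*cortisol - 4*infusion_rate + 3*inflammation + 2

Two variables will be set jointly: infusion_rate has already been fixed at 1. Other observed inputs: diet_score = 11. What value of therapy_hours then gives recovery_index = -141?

therapy_hours = 3

With infusion_rate held at 1:
Substituting into the inflammation equation gives inflammation = 4*therapy_hours - 29.
Substituting into the serum_level equation gives serum_level = -4*therapy_hours + 28.
Substituting into the cortisol equation gives cortisol = -4*therapy_hours + 34.
Substituting into the recovery_index equation gives recovery_index = 28*therapy_hours - 225.
Solve 28*therapy_hours - 225 = -141: therapy_hours = (-141 + 225) / 28 = 3.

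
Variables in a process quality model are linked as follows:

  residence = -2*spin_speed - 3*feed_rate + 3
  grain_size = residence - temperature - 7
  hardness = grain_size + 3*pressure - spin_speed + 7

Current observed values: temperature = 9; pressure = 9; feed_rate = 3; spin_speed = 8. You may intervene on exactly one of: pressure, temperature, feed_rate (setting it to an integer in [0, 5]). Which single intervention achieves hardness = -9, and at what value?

Intervening on pressure: hardness = 3*pressure - 39. Reaching -9 requires pressure = 10, outside [0, 5].
Intervening on temperature: hardness = -temperature - 3. Reaching -9 requires temperature = 6, outside [0, 5].
Intervening on feed_rate: with other inputs at their observed values, hardness = -3*feed_rate - 3. Solving for -9 gives feed_rate = 2, within [0, 5].

set feed_rate = 2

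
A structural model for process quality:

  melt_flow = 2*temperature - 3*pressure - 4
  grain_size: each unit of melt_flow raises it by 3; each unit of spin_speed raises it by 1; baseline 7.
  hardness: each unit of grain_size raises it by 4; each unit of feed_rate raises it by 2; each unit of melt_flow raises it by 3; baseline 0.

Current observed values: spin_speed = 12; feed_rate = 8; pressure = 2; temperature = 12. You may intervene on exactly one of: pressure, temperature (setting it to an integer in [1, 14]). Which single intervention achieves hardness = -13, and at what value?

set pressure = 9

Intervening on pressure: with other inputs at their observed values, hardness = -45*pressure + 392. Solving for -13 gives pressure = 9, within [1, 14].
Intervening on temperature: hardness = 30*temperature - 58. Reaching -13 requires temperature = 3/2, not an integer.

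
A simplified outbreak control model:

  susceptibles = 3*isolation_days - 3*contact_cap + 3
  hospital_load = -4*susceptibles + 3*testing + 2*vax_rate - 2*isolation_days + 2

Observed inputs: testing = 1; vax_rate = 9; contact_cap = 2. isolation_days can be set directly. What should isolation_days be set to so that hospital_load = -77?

Substituting into the susceptibles equation gives susceptibles = 3*isolation_days - 3.
So hospital_load = -14*isolation_days + 35.
Solve -14*isolation_days + 35 = -77: isolation_days = (-77 - 35) / -14 = 8.

isolation_days = 8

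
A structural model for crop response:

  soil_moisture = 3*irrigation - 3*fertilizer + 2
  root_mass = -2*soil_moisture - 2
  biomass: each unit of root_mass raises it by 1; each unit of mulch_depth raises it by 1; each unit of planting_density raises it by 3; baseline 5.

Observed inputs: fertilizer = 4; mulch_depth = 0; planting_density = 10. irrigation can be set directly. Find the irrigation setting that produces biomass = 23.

Substituting into the soil_moisture equation gives soil_moisture = 3*irrigation - 10.
Substituting into the root_mass equation gives root_mass = -6*irrigation + 18.
So biomass = -6*irrigation + 53.
Solve -6*irrigation + 53 = 23: irrigation = (23 - 53) / -6 = 5.

irrigation = 5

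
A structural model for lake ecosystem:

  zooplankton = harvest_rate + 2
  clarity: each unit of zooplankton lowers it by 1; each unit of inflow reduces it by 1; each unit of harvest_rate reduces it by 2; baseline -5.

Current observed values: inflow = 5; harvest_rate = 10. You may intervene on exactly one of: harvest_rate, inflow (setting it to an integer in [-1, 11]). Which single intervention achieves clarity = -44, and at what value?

Intervening on harvest_rate: clarity = -3*harvest_rate - 12. Reaching -44 requires harvest_rate = 32/3, not an integer.
Intervening on inflow: with other inputs at their observed values, clarity = -inflow - 37. Solving for -44 gives inflow = 7, within [-1, 11].

set inflow = 7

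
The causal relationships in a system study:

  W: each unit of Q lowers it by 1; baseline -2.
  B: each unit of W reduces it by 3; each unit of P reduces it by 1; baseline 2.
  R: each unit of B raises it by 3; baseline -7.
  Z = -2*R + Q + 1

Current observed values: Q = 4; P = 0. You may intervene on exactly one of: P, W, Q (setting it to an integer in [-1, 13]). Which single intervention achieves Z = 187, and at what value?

Intervening on P: Z = 6*P - 101. Reaching 187 requires P = 48, outside [-1, 13].
Intervening on W: with other inputs at their observed values, Z = 18*W + 7. Solving for 187 gives W = 10, within [-1, 13].
Intervening on Q: Z = -17*Q - 33. Reaching 187 requires Q = -220/17, not an integer.

set W = 10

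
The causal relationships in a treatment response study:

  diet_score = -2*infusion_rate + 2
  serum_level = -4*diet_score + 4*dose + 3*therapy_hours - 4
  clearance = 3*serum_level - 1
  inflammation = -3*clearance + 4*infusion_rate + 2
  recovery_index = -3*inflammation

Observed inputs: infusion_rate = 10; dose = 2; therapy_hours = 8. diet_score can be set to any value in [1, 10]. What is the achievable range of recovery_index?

-459 to 513

Intervening on diet_score fixes its value directly, overriding its dependence on infusion_rate.
Substituting into the serum_level equation gives serum_level = -4*diet_score + 28.
This gives clearance = -12*diet_score + 83.
Substituting into the inflammation equation gives inflammation = 36*diet_score - 207.
Substituting into the recovery_index equation gives recovery_index = -108*diet_score + 621.
Linear in diet_score, so extremes are at the endpoints: diet_score = 1 gives recovery_index = 513; diet_score = 10 gives recovery_index = -459.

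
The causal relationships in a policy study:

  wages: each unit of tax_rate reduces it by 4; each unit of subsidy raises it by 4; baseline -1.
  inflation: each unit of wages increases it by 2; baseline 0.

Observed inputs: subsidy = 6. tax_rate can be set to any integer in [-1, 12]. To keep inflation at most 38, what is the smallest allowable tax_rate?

tax_rate = 1

Substituting into the wages equation gives wages = -4*tax_rate + 23.
This gives inflation = -8*tax_rate + 46.
Require -8*tax_rate + 46 ≤ 38, so tax_rate ≥ 1.
The smallest integer in [-1, 12] satisfying this is 1.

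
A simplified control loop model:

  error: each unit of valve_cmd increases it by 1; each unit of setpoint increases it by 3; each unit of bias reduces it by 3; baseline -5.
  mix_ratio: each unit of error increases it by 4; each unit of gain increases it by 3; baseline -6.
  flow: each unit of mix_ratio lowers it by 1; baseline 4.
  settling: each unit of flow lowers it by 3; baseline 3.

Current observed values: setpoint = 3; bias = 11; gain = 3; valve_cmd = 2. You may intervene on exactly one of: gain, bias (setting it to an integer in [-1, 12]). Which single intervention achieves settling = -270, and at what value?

Intervening on gain: with other inputs at their observed values, settling = 9*gain - 351. Solving for -270 gives gain = 9, within [-1, 12].
Intervening on bias: settling = -36*bias + 72. Reaching -270 requires bias = 19/2, not an integer.

set gain = 9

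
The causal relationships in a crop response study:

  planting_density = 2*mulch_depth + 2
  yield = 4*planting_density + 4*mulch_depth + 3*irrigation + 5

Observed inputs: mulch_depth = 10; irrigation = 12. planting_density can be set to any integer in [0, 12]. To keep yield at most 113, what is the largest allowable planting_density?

planting_density = 8

Intervening on planting_density fixes its value directly, overriding its dependence on mulch_depth.
Substituting into the yield equation gives yield = 4*planting_density + 81.
Require 4*planting_density + 81 ≤ 113, so planting_density ≤ 8.
The largest integer in [0, 12] satisfying this is 8.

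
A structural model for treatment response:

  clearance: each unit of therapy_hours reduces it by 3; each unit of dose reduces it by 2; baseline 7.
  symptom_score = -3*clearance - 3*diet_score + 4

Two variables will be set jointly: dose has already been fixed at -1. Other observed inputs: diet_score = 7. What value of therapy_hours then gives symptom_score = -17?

With dose held at -1:
Substituting into the clearance equation gives clearance = -3*therapy_hours + 9.
Substituting into the symptom_score equation gives symptom_score = 9*therapy_hours - 44.
Solve 9*therapy_hours - 44 = -17: therapy_hours = (-17 + 44) / 9 = 3.

therapy_hours = 3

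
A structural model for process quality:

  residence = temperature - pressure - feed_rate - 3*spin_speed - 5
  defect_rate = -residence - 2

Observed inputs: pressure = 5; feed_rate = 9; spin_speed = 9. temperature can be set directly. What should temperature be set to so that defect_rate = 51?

Substituting into the residence equation gives residence = temperature - 46.
Substituting into the defect_rate equation gives defect_rate = -temperature + 44.
Solve -temperature + 44 = 51: temperature = (51 - 44) / -1 = -7.

temperature = -7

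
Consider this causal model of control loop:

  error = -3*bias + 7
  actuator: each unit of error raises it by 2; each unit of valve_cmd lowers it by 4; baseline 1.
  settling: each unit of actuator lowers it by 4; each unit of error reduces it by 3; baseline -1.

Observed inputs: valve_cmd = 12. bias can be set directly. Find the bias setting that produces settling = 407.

bias = 9

Substituting into the actuator equation gives actuator = -6*bias - 33.
So settling = 33*bias + 110.
Solve 33*bias + 110 = 407: bias = (407 - 110) / 33 = 9.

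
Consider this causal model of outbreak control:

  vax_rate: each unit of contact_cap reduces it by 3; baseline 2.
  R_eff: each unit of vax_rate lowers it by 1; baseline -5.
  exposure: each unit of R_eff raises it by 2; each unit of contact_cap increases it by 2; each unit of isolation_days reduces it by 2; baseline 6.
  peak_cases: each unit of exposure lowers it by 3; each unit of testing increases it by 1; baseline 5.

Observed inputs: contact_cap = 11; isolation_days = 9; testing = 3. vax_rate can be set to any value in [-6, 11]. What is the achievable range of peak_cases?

Intervening on vax_rate fixes its value directly, overriding its dependence on contact_cap.
Substituting into the exposure equation gives exposure = -2*vax_rate.
This gives peak_cases = 6*vax_rate + 8.
Linear in vax_rate, so extremes are at the endpoints: vax_rate = -6 gives peak_cases = -28; vax_rate = 11 gives peak_cases = 74.

-28 to 74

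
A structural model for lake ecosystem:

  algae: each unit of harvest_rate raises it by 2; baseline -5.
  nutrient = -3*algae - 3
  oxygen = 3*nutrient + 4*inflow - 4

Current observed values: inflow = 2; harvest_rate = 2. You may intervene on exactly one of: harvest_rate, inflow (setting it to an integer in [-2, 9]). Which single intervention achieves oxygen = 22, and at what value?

Intervening on harvest_rate: with other inputs at their observed values, oxygen = -18*harvest_rate + 40. Solving for 22 gives harvest_rate = 1, within [-2, 9].
Intervening on inflow: oxygen = 4*inflow - 4. Reaching 22 requires inflow = 13/2, not an integer.

set harvest_rate = 1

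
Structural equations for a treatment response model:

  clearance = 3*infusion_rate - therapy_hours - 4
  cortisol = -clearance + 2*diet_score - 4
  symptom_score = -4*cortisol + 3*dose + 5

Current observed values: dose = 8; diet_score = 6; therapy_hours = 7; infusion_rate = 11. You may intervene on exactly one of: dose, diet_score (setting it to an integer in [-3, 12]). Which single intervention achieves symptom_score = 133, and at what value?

Intervening on dose: symptom_score = 3*dose + 61. Reaching 133 requires dose = 24, outside [-3, 12].
Intervening on diet_score: with other inputs at their observed values, symptom_score = -8*diet_score + 133. Solving for 133 gives diet_score = 0, within [-3, 12].

set diet_score = 0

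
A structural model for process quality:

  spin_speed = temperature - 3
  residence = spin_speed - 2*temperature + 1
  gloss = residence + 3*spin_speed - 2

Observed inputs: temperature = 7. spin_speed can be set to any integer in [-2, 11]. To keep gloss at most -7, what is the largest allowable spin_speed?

Intervening on spin_speed fixes its value directly, overriding its dependence on temperature.
Substituting into the residence equation gives residence = spin_speed - 13.
gloss becomes 4*spin_speed - 15.
Require 4*spin_speed - 15 ≤ -7, so spin_speed ≤ 2.
The largest integer in [-2, 11] satisfying this is 2.

spin_speed = 2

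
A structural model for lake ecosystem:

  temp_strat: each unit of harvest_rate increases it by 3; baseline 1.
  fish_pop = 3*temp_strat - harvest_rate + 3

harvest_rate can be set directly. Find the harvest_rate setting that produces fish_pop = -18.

harvest_rate = -3

Substituting into the fish_pop equation gives fish_pop = 8*harvest_rate + 6.
Solve 8*harvest_rate + 6 = -18: harvest_rate = (-18 - 6) / 8 = -3.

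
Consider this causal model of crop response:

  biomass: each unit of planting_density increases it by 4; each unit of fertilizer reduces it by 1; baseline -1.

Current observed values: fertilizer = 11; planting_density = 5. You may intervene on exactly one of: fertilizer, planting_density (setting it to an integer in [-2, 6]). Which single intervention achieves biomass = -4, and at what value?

Intervening on fertilizer: biomass = -fertilizer + 19. Reaching -4 requires fertilizer = 23, outside [-2, 6].
Intervening on planting_density: with other inputs at their observed values, biomass = 4*planting_density - 12. Solving for -4 gives planting_density = 2, within [-2, 6].

set planting_density = 2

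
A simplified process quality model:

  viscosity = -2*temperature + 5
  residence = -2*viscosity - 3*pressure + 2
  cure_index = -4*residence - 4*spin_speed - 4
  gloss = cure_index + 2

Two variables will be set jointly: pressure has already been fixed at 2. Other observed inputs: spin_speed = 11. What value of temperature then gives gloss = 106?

With pressure held at 2:
Substituting into the residence equation gives residence = 4*temperature - 14.
This gives cure_index = -16*temperature + 8.
Substituting into the gloss equation gives gloss = -16*temperature + 10.
Solve -16*temperature + 10 = 106: temperature = (106 - 10) / -16 = -6.

temperature = -6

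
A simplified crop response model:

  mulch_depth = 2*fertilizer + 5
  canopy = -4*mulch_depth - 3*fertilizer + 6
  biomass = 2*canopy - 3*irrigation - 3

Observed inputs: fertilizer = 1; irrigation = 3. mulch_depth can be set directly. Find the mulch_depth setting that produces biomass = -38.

Intervening on mulch_depth fixes its value directly, overriding its dependence on fertilizer.
Substituting into the canopy equation gives canopy = -4*mulch_depth + 3.
Substituting into the biomass equation gives biomass = -8*mulch_depth - 6.
Solve -8*mulch_depth - 6 = -38: mulch_depth = (-38 + 6) / -8 = 4.

mulch_depth = 4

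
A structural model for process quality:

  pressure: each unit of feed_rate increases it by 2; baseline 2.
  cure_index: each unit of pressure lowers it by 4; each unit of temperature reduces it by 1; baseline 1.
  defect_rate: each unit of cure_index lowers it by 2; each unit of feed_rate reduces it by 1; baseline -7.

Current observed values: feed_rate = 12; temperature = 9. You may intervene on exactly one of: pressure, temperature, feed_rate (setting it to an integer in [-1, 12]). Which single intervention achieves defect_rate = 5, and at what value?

Intervening on pressure: with other inputs at their observed values, defect_rate = 8*pressure - 3. Solving for 5 gives pressure = 1, within [-1, 12].
Intervening on temperature: defect_rate = 2*temperature + 187. Reaching 5 requires temperature = -91, outside [-1, 12].
Intervening on feed_rate: defect_rate = 15*feed_rate + 25. Reaching 5 requires feed_rate = -4/3, not an integer.

set pressure = 1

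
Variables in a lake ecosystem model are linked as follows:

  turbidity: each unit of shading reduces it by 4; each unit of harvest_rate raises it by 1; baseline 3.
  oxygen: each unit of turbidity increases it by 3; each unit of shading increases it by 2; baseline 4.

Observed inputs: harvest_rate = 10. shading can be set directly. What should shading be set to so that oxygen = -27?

shading = 7

Substituting into the turbidity equation gives turbidity = -4*shading + 13.
Substituting into the oxygen equation gives oxygen = -10*shading + 43.
Solve -10*shading + 43 = -27: shading = (-27 - 43) / -10 = 7.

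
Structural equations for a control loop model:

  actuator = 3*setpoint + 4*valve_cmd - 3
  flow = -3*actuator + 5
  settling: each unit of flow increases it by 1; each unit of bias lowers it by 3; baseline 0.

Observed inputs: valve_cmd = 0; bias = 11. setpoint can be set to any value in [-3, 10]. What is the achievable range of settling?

Substituting into the actuator equation gives actuator = 3*setpoint - 3.
Substituting into the flow equation gives flow = -9*setpoint + 14.
settling becomes -9*setpoint - 19.
Linear in setpoint, so extremes are at the endpoints: setpoint = -3 gives settling = 8; setpoint = 10 gives settling = -109.

-109 to 8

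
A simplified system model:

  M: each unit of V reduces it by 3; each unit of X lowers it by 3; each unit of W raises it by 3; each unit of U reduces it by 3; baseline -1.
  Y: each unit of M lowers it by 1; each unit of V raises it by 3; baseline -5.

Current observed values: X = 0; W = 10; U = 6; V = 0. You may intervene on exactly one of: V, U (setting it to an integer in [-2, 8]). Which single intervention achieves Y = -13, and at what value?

set U = 7

Intervening on V: Y = 6*V - 16. Reaching -13 requires V = 1/2, not an integer.
Intervening on U: with other inputs at their observed values, Y = 3*U - 34. Solving for -13 gives U = 7, within [-2, 8].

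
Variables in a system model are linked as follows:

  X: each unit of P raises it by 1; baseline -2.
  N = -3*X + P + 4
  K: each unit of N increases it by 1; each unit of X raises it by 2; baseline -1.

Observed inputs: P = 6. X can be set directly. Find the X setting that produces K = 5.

X = 4

Intervening on X fixes its value directly, overriding its dependence on P.
Substituting into the N equation gives N = -3*X + 10.
Substituting into the K equation gives K = -X + 9.
Solve -X + 9 = 5: X = (5 - 9) / -1 = 4.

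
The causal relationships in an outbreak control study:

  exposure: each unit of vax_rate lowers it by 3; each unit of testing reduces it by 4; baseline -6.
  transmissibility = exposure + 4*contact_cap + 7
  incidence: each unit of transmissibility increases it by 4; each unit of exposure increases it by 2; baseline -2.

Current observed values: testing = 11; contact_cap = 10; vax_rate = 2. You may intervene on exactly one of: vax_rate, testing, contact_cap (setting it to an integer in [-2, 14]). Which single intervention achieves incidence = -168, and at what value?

Intervening on vax_rate: with other inputs at their observed values, incidence = -18*vax_rate - 114. Solving for -168 gives vax_rate = 3, within [-2, 14].
Intervening on testing: incidence = -24*testing + 114. Reaching -168 requires testing = 47/4, not an integer.
Intervening on contact_cap: incidence = 16*contact_cap - 310. Reaching -168 requires contact_cap = 71/8, not an integer.

set vax_rate = 3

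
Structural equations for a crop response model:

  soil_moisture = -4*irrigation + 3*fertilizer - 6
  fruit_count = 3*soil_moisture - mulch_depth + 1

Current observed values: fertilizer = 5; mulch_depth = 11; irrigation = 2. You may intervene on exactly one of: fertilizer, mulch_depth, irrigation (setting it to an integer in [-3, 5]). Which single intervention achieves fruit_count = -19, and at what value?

Intervening on fertilizer: fruit_count = 9*fertilizer - 52. Reaching -19 requires fertilizer = 11/3, not an integer.
Intervening on mulch_depth: fruit_count = -mulch_depth + 4. Reaching -19 requires mulch_depth = 23, outside [-3, 5].
Intervening on irrigation: with other inputs at their observed values, fruit_count = -12*irrigation + 17. Solving for -19 gives irrigation = 3, within [-3, 5].

set irrigation = 3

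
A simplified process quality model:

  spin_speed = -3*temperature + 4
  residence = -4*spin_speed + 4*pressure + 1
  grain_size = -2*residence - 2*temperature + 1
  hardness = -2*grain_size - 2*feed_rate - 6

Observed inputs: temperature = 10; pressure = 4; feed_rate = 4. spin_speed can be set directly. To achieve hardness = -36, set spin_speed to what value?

spin_speed = 8

Intervening on spin_speed fixes its value directly, overriding its dependence on temperature.
Substituting into the residence equation gives residence = -4*spin_speed + 17.
grain_size becomes 8*spin_speed - 53.
Substituting into the hardness equation gives hardness = -16*spin_speed + 92.
Solve -16*spin_speed + 92 = -36: spin_speed = (-36 - 92) / -16 = 8.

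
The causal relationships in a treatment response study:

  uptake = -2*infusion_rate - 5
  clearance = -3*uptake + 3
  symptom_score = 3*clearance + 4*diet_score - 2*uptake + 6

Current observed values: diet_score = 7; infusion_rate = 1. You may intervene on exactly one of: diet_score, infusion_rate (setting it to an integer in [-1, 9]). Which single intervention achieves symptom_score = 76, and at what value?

Intervening on diet_score: symptom_score = 4*diet_score + 92. Reaching 76 requires diet_score = -4, outside [-1, 9].
Intervening on infusion_rate: with other inputs at their observed values, symptom_score = 22*infusion_rate + 98. Solving for 76 gives infusion_rate = -1, within [-1, 9].

set infusion_rate = -1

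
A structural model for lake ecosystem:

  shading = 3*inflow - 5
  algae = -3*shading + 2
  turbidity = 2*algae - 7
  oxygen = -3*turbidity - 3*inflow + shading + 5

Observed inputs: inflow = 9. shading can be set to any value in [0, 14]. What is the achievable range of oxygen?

-13 to 253

Intervening on shading fixes its value directly, overriding its dependence on inflow.
Substituting into the turbidity equation gives turbidity = -6*shading - 3.
So oxygen = 19*shading - 13.
Linear in shading, so extremes are at the endpoints: shading = 0 gives oxygen = -13; shading = 14 gives oxygen = 253.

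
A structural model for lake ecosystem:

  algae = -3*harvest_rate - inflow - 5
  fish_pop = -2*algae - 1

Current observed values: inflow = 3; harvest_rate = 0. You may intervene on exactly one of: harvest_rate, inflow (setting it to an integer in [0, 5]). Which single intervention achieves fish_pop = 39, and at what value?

set harvest_rate = 4

Intervening on harvest_rate: with other inputs at their observed values, fish_pop = 6*harvest_rate + 15. Solving for 39 gives harvest_rate = 4, within [0, 5].
Intervening on inflow: fish_pop = 2*inflow + 9. Reaching 39 requires inflow = 15, outside [0, 5].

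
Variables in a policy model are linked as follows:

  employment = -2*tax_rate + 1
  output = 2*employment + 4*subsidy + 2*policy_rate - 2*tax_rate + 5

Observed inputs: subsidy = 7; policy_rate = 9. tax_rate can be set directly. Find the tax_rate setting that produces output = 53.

tax_rate = 0

Substituting into the output equation gives output = -6*tax_rate + 53.
Solve -6*tax_rate + 53 = 53: tax_rate = (53 - 53) / -6 = 0.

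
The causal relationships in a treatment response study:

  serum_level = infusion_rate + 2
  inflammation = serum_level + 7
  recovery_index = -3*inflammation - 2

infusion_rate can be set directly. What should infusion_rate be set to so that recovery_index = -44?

infusion_rate = 5

Substituting into the inflammation equation gives inflammation = infusion_rate + 9.
Substituting into the recovery_index equation gives recovery_index = -3*infusion_rate - 29.
Solve -3*infusion_rate - 29 = -44: infusion_rate = (-44 + 29) / -3 = 5.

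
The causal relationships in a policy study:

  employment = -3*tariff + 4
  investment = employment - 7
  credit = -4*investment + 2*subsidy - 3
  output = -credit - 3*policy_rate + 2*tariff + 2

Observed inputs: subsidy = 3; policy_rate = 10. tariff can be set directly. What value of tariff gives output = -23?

Substituting into the investment equation gives investment = -3*tariff - 3.
This gives credit = 12*tariff + 15.
This gives output = -10*tariff - 43.
Solve -10*tariff - 43 = -23: tariff = (-23 + 43) / -10 = -2.

tariff = -2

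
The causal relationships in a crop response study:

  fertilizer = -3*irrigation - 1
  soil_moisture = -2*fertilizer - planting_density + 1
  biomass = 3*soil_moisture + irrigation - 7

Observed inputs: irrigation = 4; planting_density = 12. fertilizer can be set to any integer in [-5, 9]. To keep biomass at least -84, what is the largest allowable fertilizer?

fertilizer = 8

Intervening on fertilizer fixes its value directly, overriding its dependence on irrigation.
Substituting into the soil_moisture equation gives soil_moisture = -2*fertilizer - 11.
This gives biomass = -6*fertilizer - 36.
Require -6*fertilizer - 36 ≥ -84, so fertilizer ≤ 8.
The largest integer in [-5, 9] satisfying this is 8.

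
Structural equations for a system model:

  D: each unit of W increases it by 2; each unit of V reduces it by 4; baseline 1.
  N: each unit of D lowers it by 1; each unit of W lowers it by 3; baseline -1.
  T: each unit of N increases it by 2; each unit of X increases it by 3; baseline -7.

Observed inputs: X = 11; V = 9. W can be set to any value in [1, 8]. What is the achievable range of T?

Substituting into the D equation gives D = 2*W - 35.
Substituting into the N equation gives N = -5*W + 34.
Substituting into the T equation gives T = -10*W + 94.
Linear in W, so extremes are at the endpoints: W = 1 gives T = 84; W = 8 gives T = 14.

14 to 84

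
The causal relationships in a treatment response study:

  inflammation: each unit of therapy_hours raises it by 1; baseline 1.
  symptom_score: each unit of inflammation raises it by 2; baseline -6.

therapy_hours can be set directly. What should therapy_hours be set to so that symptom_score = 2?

therapy_hours = 3

Substituting into the symptom_score equation gives symptom_score = 2*therapy_hours - 4.
Solve 2*therapy_hours - 4 = 2: therapy_hours = (2 + 4) / 2 = 3.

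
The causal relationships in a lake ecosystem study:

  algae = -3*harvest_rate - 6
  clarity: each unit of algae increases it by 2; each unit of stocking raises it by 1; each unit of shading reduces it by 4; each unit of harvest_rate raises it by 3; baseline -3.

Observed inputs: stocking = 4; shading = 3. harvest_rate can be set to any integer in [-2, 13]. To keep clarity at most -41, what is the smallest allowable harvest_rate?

harvest_rate = 6

Substituting into the clarity equation gives clarity = -3*harvest_rate - 23.
Require -3*harvest_rate - 23 ≤ -41, so harvest_rate ≥ 6.
The smallest integer in [-2, 13] satisfying this is 6.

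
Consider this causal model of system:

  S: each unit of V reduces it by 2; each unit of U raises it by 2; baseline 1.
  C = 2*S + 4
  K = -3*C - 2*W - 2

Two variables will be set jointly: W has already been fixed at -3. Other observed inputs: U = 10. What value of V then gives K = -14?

V = 10

With W held at -3:
Substituting into the S equation gives S = -2*V + 21.
Substituting into the C equation gives C = -4*V + 46.
This gives K = 12*V - 134.
Solve 12*V - 134 = -14: V = (-14 + 134) / 12 = 10.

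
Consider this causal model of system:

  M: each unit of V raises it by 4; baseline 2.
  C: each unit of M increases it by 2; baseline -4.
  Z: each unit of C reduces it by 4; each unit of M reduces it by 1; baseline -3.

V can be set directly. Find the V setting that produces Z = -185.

V = 5

Substituting into the C equation gives C = 8*V.
Substituting into the Z equation gives Z = -36*V - 5.
Solve -36*V - 5 = -185: V = (-185 + 5) / -36 = 5.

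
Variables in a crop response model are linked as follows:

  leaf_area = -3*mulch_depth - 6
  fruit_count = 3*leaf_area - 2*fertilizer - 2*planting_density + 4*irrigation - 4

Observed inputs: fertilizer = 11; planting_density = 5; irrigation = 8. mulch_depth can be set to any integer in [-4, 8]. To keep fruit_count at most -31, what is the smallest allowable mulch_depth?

Substituting into the fruit_count equation gives fruit_count = -9*mulch_depth - 22.
Require -9*mulch_depth - 22 ≤ -31, so mulch_depth ≥ 1.
The smallest integer in [-4, 8] satisfying this is 1.

mulch_depth = 1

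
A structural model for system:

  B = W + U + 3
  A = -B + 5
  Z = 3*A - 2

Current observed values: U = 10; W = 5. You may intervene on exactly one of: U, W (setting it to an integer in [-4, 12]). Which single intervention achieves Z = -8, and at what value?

Intervening on U: with other inputs at their observed values, Z = -3*U - 11. Solving for -8 gives U = -1, within [-4, 12].
Intervening on W: Z = -3*W - 26. Reaching -8 requires W = -6, outside [-4, 12].

set U = -1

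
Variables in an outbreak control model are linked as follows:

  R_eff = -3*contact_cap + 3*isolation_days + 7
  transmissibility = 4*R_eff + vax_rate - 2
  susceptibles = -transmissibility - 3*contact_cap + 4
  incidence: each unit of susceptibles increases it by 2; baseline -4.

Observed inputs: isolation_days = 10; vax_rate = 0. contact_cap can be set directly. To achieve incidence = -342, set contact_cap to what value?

contact_cap = -3

Substituting into the R_eff equation gives R_eff = -3*contact_cap + 37.
transmissibility becomes -12*contact_cap + 146.
susceptibles becomes 9*contact_cap - 142.
So incidence = 18*contact_cap - 288.
Solve 18*contact_cap - 288 = -342: contact_cap = (-342 + 288) / 18 = -3.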